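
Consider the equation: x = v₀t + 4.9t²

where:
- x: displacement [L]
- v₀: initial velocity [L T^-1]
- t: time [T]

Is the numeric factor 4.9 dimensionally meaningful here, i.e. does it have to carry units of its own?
Yes

x has dimensions [L], while t² alone has dimensions [T^2]. For the equation to balance, the factor 4.9 must carry dimensions [L T^-2] — it is a dimensional constant (a numerical value of a physical quantity with its units suppressed), not a pure number.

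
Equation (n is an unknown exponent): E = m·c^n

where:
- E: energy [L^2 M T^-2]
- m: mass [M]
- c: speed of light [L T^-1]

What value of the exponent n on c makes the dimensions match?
n = 2

E has dimensions [L^2 M T^-2]; c has dimensions [L T^-1].
The rest of the RHS has dimensions [M], so c^n must supply [L^2 T^-2].
With n = 2: m·c^2 has dimensions [L^2 M T^-2], matching the LHS ✓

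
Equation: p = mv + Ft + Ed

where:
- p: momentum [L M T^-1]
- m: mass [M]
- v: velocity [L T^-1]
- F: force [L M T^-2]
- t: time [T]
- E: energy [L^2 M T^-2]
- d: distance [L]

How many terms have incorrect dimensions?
1

LHS p: [L M T^-1]
- mv: [L M T^-1] ✓
- Ft: [L M T^-1] ✓
- Ed: [L^3 M T^-2] ✗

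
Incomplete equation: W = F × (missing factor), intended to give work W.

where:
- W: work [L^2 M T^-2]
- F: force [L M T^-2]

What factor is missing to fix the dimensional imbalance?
d (distance), dimensions [L]

W has dimensions [L^2 M T^-2] and F has dimensions [L M T^-2].
The missing factor must have dimensions [L^2 M T^-2] / [L M T^-2] = [L], i.e. distance (d).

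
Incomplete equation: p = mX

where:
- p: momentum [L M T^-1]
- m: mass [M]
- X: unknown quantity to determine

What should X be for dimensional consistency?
X = v (velocity), dimensions [L T^-1]

p has dimensions [L M T^-1]; the rest of the RHS (m) has dimensions [M].
So X must have dimensions [L T^-1] — X = v (velocity).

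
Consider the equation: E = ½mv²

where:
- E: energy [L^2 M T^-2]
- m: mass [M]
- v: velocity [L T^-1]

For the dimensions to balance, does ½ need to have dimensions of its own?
No

E has dimensions [L^2 M T^-2] and mv² already has dimensions [L^2 M T^-2], so the equation balances without ½ contributing any dimensions. ½ is a pure (dimensionless) number; changing or removing it would not affect dimensional consistency.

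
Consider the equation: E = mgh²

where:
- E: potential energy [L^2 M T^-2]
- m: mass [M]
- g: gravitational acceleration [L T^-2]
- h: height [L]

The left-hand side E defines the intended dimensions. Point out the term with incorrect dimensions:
The right-hand side term mgh²

E has dimensions [L^2 M T^-2], but mgh² has dimensions [L^3 M T^-2], so the term mgh² is dimensionally wrong for E.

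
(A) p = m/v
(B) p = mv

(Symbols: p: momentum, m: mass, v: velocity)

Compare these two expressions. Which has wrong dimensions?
(A)

(A) p = m/v: LHS [L M T^-1], RHS [L^-1 M T] ✗
(B) p = mv: LHS [L M T^-1], RHS [L M T^-1] ✓

Expression (A) p = m/v is dimensionally incorrect.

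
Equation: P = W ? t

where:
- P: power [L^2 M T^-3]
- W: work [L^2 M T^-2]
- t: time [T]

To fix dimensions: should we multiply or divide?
division (÷): P = W ÷ t

P [L^2 M T^-3]; W [L^2 M T^-2]; t [T].
W × t → [L^2 M T^-1] ✗
W ÷ t → [L^2 M T^-3] ✓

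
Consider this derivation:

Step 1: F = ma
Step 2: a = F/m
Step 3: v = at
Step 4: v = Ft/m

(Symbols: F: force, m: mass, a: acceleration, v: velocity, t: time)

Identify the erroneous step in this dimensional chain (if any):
No step introduces an error — all steps are dimensionally consistent.

Step 1: F = ma → LHS [L M T^-2], RHS [L M T^-2] ✓
Step 2: a = F/m → LHS [L T^-2], RHS [L T^-2] ✓
Step 3: v = at → LHS [L T^-1], RHS [L T^-1] ✓
Step 4: v = Ft/m → LHS [L T^-1], RHS [L T^-1] ✓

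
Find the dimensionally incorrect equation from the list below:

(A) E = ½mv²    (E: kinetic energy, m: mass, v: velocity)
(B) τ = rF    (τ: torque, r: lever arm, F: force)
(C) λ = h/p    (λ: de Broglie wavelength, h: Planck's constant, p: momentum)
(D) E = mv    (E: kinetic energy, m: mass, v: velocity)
(D) E = mv

The equation (D) E = mv is dimensionally incorrect.

LHS (E): [L^2 M T^-2]
RHS (mv): [L M T^-1] ✗

The dimensions do not match. The other three equations balance.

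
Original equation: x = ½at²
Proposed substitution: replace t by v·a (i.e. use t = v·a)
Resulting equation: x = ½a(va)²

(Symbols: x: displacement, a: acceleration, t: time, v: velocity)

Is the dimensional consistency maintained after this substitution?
No

[t] = [T] and [v·a] = [L^2 T^-3]. These differ, so the substitution replaces a quantity by one of different dimensions and the result x = ½a(va)² has LHS [L] vs RHS [L^5 T^-8] — inconsistent.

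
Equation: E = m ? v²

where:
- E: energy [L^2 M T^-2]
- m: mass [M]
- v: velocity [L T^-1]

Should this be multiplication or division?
multiplication (×): E = m × v²

E [L^2 M T^-2]; m [M]; v² [L^2 T^-2].
m × v² → [L^2 M T^-2] ✓
m ÷ v² → [L^-2 M T^2] ✗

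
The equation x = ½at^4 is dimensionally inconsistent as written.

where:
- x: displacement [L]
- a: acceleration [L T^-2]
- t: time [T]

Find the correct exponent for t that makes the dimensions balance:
The exponent of t should be 2: x = ½at^2

The LHS x has dimensions [L]; t has dimensions [T].
As written, the RHS ½at^4 (exponent 4 on t) has dimensions [L T^2], which does not match.
With exponent 2, the RHS ½at^2 has dimensions [L], matching the LHS.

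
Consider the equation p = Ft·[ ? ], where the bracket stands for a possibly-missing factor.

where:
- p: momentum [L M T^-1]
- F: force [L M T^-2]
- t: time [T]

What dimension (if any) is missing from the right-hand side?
Nothing is missing — the bracketed factor must be dimensionless.

p has dimensions [L M T^-1] and Ft already has dimensions [L M T^-1], so p = Ft is dimensionally complete.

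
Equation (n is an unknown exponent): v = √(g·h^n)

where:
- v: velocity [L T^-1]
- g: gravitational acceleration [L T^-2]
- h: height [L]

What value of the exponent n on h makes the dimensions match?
n = 1

v has dimensions [L T^-1]; h has dimensions [L].
With n = 1: √(g·h^1) has dimensions [L T^-1], matching the LHS ✓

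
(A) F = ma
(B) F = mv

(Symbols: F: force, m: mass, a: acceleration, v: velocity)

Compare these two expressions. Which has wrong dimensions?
(B)

(A) F = ma: LHS [L M T^-2], RHS [L M T^-2] ✓
(B) F = mv: LHS [L M T^-2], RHS [L M T^-1] ✗

Expression (B) F = mv is dimensionally incorrect.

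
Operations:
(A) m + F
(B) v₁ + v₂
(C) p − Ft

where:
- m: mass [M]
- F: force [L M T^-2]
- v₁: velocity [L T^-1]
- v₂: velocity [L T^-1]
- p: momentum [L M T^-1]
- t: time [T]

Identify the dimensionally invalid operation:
(A) m + F

(A) m + F: m [M] and F [L M T^-2] — different dimensions cannot be added/subtracted ✗
(B) v₁ + v₂: v₁ [L T^-1] and v₂ [L T^-1] — same dimensions ✓
(C) p − Ft: p [L M T^-1] and Ft [L M T^-1] — same dimensions ✓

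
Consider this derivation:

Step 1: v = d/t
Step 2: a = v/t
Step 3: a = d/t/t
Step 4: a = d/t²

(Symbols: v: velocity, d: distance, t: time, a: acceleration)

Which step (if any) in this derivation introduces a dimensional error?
No step introduces an error — all steps are dimensionally consistent.

Step 1: v = d/t → LHS [L T^-1], RHS [L T^-1] ✓
Step 2: a = v/t → LHS [L T^-2], RHS [L T^-2] ✓
Step 3: a = d/t/t → LHS [L T^-2], RHS [L T^-2] ✓
Step 4: a = d/t² → LHS [L T^-2], RHS [L T^-2] ✓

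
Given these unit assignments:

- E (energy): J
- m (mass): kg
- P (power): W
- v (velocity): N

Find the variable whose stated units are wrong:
v

The variable v (velocity) should have units m/s, not N.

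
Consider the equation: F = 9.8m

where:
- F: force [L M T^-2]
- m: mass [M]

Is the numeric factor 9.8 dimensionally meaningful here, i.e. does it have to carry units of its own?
Yes

F has dimensions [L M T^-2], while m alone has dimensions [M]. For the equation to balance, the factor 9.8 must carry dimensions [L T^-2] — it is a dimensional constant (a numerical value of a physical quantity with its units suppressed), not a pure number.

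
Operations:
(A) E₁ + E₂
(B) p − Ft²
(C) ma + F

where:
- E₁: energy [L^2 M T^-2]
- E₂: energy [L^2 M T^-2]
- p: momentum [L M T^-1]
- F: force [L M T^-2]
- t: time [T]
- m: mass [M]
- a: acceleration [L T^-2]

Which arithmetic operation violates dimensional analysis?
(B) p − Ft²

(A) E₁ + E₂: E₁ [L^2 M T^-2] and E₂ [L^2 M T^-2] — same dimensions ✓
(B) p − Ft²: p [L M T^-1] and Ft² [L M] — different dimensions cannot be added/subtracted ✗
(C) ma + F: ma [L M T^-2] and F [L M T^-2] — same dimensions ✓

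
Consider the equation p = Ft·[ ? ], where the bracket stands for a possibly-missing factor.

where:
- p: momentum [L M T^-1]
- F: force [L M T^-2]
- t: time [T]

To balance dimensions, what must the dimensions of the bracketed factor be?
Nothing is missing — the bracketed factor must be dimensionless.

p has dimensions [L M T^-1] and Ft already has dimensions [L M T^-1], so p = Ft is dimensionally complete.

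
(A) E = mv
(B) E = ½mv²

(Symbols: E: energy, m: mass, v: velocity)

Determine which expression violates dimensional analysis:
(A)

(A) E = mv: LHS [L^2 M T^-2], RHS [L M T^-1] ✗
(B) E = ½mv²: LHS [L^2 M T^-2], RHS [L^2 M T^-2] ✓

Expression (A) E = mv is dimensionally incorrect.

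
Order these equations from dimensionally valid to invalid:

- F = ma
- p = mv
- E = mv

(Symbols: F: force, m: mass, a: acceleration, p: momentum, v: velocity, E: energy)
Dimensionally correct: F = ma, p = mv
Dimensionally incorrect: E = mv
Ordered (correct first, then incorrect): F = ma, p = mv, E = mv

- F = ma: LHS [L M T^-2], RHS [L M T^-2] → correct ✓
- p = mv: LHS [L M T^-1], RHS [L M T^-1] → correct ✓
- E = mv: LHS [L^2 M T^-2], RHS [L M T^-1] → incorrect ✗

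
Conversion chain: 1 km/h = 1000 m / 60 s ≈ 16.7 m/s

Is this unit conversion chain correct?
The chain is incorrect (it contains an error).

Incorrect: 1 h = 3600 s, not 60 s (1 km/h ≈ 0.278 m/s)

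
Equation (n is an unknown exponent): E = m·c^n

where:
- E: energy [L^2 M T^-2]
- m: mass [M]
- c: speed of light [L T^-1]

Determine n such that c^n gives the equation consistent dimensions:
n = 2

E has dimensions [L^2 M T^-2]; c has dimensions [L T^-1].
The rest of the RHS has dimensions [M], so c^n must supply [L^2 T^-2].
With n = 2: m·c^2 has dimensions [L^2 M T^-2], matching the LHS ✓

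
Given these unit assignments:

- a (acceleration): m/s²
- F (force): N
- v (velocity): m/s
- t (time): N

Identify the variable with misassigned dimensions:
t

The variable t (time) should have units s, not N.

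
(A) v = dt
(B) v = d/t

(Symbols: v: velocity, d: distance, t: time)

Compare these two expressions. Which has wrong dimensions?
(A)

(A) v = dt: LHS [L T^-1], RHS [L T] ✗
(B) v = d/t: LHS [L T^-1], RHS [L T^-1] ✓

Expression (A) v = dt is dimensionally incorrect.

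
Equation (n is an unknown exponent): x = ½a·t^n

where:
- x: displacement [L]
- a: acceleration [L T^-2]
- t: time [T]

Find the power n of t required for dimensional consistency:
n = 2

x has dimensions [L]; t has dimensions [T].
The rest of the RHS has dimensions [L T^-2], so t^n must supply [T^2].
With n = 2: ½a·t^2 has dimensions [L], matching the LHS ✓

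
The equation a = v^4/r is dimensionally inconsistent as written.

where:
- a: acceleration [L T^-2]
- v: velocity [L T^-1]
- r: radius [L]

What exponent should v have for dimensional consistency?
The exponent of v should be 2: a = v^2/r

The LHS a has dimensions [L T^-2]; v has dimensions [L T^-1].
As written, the RHS v^4/r (exponent 4 on v) has dimensions [L^3 T^-4], which does not match.
With exponent 2, the RHS v^2/r has dimensions [L T^-2], matching the LHS.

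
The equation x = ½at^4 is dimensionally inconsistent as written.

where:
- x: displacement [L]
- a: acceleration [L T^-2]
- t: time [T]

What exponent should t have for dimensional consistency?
The exponent of t should be 2: x = ½at^2

The LHS x has dimensions [L]; t has dimensions [T].
As written, the RHS ½at^4 (exponent 4 on t) has dimensions [L T^2], which does not match.
With exponent 2, the RHS ½at^2 has dimensions [L], matching the LHS.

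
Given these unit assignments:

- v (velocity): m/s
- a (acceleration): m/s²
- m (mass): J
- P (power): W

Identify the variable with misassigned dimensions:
m

The variable m (mass) should have units kg, not J.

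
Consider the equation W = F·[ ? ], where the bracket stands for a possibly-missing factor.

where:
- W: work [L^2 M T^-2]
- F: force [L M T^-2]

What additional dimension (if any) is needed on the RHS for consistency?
[L] — length (e.g. a distance d)

W has dimensions [L^2 M T^-2]; F has dimensions [L M T^-2].
The bracketed factor must supply [L^2 M T^-2] / [L M T^-2] = [L].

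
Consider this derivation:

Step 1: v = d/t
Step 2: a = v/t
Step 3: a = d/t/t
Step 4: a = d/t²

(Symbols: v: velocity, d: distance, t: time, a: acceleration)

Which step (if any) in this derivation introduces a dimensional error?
No step introduces an error — all steps are dimensionally consistent.

Step 1: v = d/t → LHS [L T^-1], RHS [L T^-1] ✓
Step 2: a = v/t → LHS [L T^-2], RHS [L T^-2] ✓
Step 3: a = d/t/t → LHS [L T^-2], RHS [L T^-2] ✓
Step 4: a = d/t² → LHS [L T^-2], RHS [L T^-2] ✓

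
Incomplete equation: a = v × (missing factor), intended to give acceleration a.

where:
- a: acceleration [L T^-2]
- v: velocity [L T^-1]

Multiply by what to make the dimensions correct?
1/t (inverse time), dimensions [T^-1]

a has dimensions [L T^-2] and v has dimensions [L T^-1].
The missing factor must have dimensions [L T^-2] / [L T^-1] = [T^-1], i.e. inverse time (1/t).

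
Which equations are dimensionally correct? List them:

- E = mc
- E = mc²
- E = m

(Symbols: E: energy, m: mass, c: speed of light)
Dimensionally correct: E = mc²
Dimensionally incorrect: E = mc, E = m
Ordered (correct first, then incorrect): E = mc², E = mc, E = m

- E = mc: LHS [L^2 M T^-2], RHS [L M T^-1] → incorrect ✗
- E = mc²: LHS [L^2 M T^-2], RHS [L^2 M T^-2] → correct ✓
- E = m: LHS [L^2 M T^-2], RHS [M] → incorrect ✗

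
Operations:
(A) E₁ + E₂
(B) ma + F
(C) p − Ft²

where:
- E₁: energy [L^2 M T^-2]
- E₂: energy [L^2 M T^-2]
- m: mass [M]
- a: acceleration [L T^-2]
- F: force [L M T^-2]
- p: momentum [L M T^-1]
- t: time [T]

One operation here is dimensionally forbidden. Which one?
(C) p − Ft²

(A) E₁ + E₂: E₁ [L^2 M T^-2] and E₂ [L^2 M T^-2] — same dimensions ✓
(B) ma + F: ma [L M T^-2] and F [L M T^-2] — same dimensions ✓
(C) p − Ft²: p [L M T^-1] and Ft² [L M] — different dimensions cannot be added/subtracted ✗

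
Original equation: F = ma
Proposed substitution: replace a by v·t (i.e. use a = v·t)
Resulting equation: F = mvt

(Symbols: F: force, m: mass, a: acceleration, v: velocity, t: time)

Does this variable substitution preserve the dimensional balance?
No

[a] = [L T^-2] and [v·t] = [L]. These differ, so the substitution replaces a quantity by one of different dimensions and the result F = mvt has LHS [L M T^-2] vs RHS [L M] — inconsistent.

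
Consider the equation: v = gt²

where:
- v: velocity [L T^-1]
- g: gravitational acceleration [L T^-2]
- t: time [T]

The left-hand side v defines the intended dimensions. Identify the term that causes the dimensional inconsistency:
The right-hand side term gt²

v has dimensions [L T^-1], but gt² has dimensions [L], so the term gt² is dimensionally wrong for v.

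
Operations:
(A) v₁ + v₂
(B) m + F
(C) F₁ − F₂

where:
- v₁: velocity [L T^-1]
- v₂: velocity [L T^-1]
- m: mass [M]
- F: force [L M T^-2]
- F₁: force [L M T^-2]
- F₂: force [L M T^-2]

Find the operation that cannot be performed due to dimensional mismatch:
(B) m + F

(A) v₁ + v₂: v₁ [L T^-1] and v₂ [L T^-1] — same dimensions ✓
(B) m + F: m [M] and F [L M T^-2] — different dimensions cannot be added/subtracted ✗
(C) F₁ − F₂: F₁ [L M T^-2] and F₂ [L M T^-2] — same dimensions ✓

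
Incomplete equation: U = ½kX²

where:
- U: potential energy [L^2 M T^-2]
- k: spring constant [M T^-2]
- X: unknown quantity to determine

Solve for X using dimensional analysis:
X = x (displacement), dimensions [L]

U has dimensions [L^2 M T^-2]; the rest of the RHS (½k) has dimensions [M T^-2].
So X² must have dimensions [L^2], i.e. X has dimensions [L] — X = x (displacement).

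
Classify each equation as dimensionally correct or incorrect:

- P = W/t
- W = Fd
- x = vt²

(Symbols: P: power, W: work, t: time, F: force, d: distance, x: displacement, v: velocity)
Dimensionally correct: P = W/t, W = Fd
Dimensionally incorrect: x = vt²
Ordered (correct first, then incorrect): P = W/t, W = Fd, x = vt²

- P = W/t: LHS [L^2 M T^-3], RHS [L^2 M T^-3] → correct ✓
- W = Fd: LHS [L^2 M T^-2], RHS [L^2 M T^-2] → correct ✓
- x = vt²: LHS [L], RHS [L T] → incorrect ✗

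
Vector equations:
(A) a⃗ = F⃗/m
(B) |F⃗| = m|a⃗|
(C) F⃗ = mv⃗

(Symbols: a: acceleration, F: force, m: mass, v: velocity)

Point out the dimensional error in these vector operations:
(C) F⃗ = mv⃗

(A) a⃗ = F⃗/m: LHS [L T^-2], RHS [L T^-2] ✓ — force (vector) divided by mass (scalar)
(B) |F⃗| = m|a⃗|: LHS [L M T^-2], RHS [L M T^-2] ✓ — magnitudes of vectors are scalars
(C) F⃗ = mv⃗: LHS [L M T^-2], RHS [L M T^-1] ✗ — mass times velocity is momentum, not force; should be ma⃗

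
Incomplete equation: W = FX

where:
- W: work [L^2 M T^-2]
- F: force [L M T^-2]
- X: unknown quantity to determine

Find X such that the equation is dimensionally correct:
X = d (distance), dimensions [L]

W has dimensions [L^2 M T^-2]; the rest of the RHS (F) has dimensions [L M T^-2].
So X must have dimensions [L] — X = d (distance).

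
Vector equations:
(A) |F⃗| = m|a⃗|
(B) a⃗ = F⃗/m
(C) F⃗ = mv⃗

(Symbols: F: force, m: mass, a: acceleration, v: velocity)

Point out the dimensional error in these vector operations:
(C) F⃗ = mv⃗

(A) |F⃗| = m|a⃗|: LHS [L M T^-2], RHS [L M T^-2] ✓ — magnitudes of vectors are scalars
(B) a⃗ = F⃗/m: LHS [L T^-2], RHS [L T^-2] ✓ — force (vector) divided by mass (scalar)
(C) F⃗ = mv⃗: LHS [L M T^-2], RHS [L M T^-1] ✗ — mass times velocity is momentum, not force; should be ma⃗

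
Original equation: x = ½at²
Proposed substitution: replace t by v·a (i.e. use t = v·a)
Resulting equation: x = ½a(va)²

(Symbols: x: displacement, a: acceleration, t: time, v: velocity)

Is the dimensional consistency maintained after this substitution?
No

[t] = [T] and [v·a] = [L^2 T^-3]. These differ, so the substitution replaces a quantity by one of different dimensions and the result x = ½a(va)² has LHS [L] vs RHS [L^5 T^-8] — inconsistent.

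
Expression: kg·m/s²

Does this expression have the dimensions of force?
Yes

The expression kg·m/s² has dimensions [L M T^-2], which is exactly force [L M T^-2].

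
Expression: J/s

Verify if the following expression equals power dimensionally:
Yes

The expression J/s has dimensions [L^2 M T^-3], which is exactly power [L^2 M T^-3].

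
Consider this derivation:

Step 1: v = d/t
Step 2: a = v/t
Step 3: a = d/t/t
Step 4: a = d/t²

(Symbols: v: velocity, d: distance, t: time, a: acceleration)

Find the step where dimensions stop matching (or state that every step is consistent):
No step introduces an error — all steps are dimensionally consistent.

Step 1: v = d/t → LHS [L T^-1], RHS [L T^-1] ✓
Step 2: a = v/t → LHS [L T^-2], RHS [L T^-2] ✓
Step 3: a = d/t/t → LHS [L T^-2], RHS [L T^-2] ✓
Step 4: a = d/t² → LHS [L T^-2], RHS [L T^-2] ✓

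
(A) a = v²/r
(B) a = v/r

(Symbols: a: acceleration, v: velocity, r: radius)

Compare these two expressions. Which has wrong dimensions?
(B)

(A) a = v²/r: LHS [L T^-2], RHS [L T^-2] ✓
(B) a = v/r: LHS [L T^-2], RHS [T^-1] ✗

Expression (B) a = v/r is dimensionally incorrect.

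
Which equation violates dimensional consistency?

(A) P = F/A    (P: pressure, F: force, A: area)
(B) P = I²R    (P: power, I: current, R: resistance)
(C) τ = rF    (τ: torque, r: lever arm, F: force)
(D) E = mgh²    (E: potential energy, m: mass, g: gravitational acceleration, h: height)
(D) E = mgh²

The equation (D) E = mgh² is dimensionally incorrect.

LHS (E): [L^2 M T^-2]
RHS (mgh²): [L^3 M T^-2] ✗

The dimensions do not match. The other three equations balance.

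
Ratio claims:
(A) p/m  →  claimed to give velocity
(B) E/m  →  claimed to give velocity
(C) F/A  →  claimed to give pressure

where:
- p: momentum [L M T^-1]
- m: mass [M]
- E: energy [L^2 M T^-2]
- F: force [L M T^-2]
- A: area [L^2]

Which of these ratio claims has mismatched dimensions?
(B) E/m does not give velocity

(A) p/m: [L T^-1] = velocity [L T^-1] ✓
(B) E/m: [L^2 T^-2] ≠ velocity [L T^-1] ✗
(C) F/A: [L^-1 M T^-2] = pressure [L^-1 M T^-2] ✓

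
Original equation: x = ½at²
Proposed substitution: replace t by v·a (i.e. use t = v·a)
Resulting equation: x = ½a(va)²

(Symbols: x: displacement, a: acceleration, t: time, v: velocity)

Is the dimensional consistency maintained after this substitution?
No

[t] = [T] and [v·a] = [L^2 T^-3]. These differ, so the substitution replaces a quantity by one of different dimensions and the result x = ½a(va)² has LHS [L] vs RHS [L^5 T^-8] — inconsistent.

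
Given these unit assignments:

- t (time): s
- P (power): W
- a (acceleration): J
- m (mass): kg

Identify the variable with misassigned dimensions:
a

The variable a (acceleration) should have units m/s², not J.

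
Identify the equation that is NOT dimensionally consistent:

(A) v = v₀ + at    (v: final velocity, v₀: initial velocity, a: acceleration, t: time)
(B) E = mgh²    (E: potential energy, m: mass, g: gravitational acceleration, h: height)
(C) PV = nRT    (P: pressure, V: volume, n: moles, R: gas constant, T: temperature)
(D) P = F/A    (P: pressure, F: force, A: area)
(B) E = mgh²

The equation (B) E = mgh² is dimensionally incorrect.

LHS (E): [L^2 M T^-2]
RHS (mgh²): [L^3 M T^-2] ✗

The dimensions do not match. The other three equations balance.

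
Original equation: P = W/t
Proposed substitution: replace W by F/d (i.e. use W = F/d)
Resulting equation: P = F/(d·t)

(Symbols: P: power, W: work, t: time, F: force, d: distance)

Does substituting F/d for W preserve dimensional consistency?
No

[W] = [L^2 M T^-2] and [F/d] = [M T^-2]. These differ, so the substitution replaces a quantity by one of different dimensions and the result P = F/(d·t) has LHS [L^2 M T^-3] vs RHS [M T^-3] — inconsistent.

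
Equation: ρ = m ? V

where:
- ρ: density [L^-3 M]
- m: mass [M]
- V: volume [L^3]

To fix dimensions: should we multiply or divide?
division (÷): ρ = m ÷ V

ρ [L^-3 M]; m [M]; V [L^3].
m × V → [L^3 M] ✗
m ÷ V → [L^-3 M] ✓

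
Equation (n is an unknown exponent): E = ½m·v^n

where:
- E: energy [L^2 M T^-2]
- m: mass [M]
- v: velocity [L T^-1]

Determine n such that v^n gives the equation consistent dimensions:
n = 2

E has dimensions [L^2 M T^-2]; v has dimensions [L T^-1].
The rest of the RHS has dimensions [M], so v^n must supply [L^2 T^-2].
With n = 2: ½m·v^2 has dimensions [L^2 M T^-2], matching the LHS ✓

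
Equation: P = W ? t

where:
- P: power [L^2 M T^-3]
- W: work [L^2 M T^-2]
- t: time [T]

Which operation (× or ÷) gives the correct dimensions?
division (÷): P = W ÷ t

P [L^2 M T^-3]; W [L^2 M T^-2]; t [T].
W × t → [L^2 M T^-1] ✗
W ÷ t → [L^2 M T^-3] ✓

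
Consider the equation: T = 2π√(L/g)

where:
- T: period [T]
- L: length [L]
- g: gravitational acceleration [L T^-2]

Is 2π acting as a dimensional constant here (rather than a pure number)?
No

T has dimensions [T] and √(L/g) already has dimensions [T], so the equation balances without 2π contributing any dimensions. 2π is a pure (dimensionless) number; changing or removing it would not affect dimensional consistency.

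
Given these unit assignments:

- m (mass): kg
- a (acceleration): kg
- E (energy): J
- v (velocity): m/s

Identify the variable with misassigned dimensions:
a

The variable a (acceleration) should have units m/s², not kg.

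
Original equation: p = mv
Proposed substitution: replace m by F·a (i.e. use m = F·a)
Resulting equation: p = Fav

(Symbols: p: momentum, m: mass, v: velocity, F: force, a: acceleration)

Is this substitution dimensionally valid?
No

[m] = [M] and [F·a] = [L^2 M T^-4]. These differ, so the substitution replaces a quantity by one of different dimensions and the result p = Fav has LHS [L M T^-1] vs RHS [L^3 M T^-5] — inconsistent.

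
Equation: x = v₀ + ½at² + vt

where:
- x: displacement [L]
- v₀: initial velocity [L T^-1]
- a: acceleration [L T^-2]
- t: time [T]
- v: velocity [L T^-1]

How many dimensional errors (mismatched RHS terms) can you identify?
1

LHS x: [L]
- v₀: [L T^-1] ✗
- ½at²: [L] ✓
- vt: [L] ✓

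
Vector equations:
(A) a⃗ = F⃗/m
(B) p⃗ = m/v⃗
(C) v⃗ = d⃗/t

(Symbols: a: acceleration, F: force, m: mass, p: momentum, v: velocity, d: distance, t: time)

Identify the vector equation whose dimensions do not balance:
(B) p⃗ = m/v⃗

(A) a⃗ = F⃗/m: LHS [L T^-2], RHS [L T^-2] ✓ — force (vector) divided by mass (scalar)
(B) p⃗ = m/v⃗: LHS [L M T^-1], RHS [L^-1 M T] ✗ — momentum is mass times velocity; should be mv⃗ (and division by a vector is undefined)
(C) v⃗ = d⃗/t: LHS [L T^-1], RHS [L T^-1] ✓ — displacement (vector) divided by time (scalar)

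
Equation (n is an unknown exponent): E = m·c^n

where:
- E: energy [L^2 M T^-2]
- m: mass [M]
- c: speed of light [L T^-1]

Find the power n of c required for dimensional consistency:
n = 2

E has dimensions [L^2 M T^-2]; c has dimensions [L T^-1].
The rest of the RHS has dimensions [M], so c^n must supply [L^2 T^-2].
With n = 2: m·c^2 has dimensions [L^2 M T^-2], matching the LHS ✓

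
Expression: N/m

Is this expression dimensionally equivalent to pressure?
No

The expression N/m has dimensions [M T^-2], but pressure has dimensions [L^-1 M T^-2].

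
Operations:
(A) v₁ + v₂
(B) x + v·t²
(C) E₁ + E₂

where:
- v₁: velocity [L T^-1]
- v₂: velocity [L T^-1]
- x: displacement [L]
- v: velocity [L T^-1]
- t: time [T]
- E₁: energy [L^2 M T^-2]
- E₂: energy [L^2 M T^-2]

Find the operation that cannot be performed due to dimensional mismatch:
(B) x + v·t²

(A) v₁ + v₂: v₁ [L T^-1] and v₂ [L T^-1] — same dimensions ✓
(B) x + v·t²: x [L] and v·t² [L T] — different dimensions cannot be added/subtracted ✗
(C) E₁ + E₂: E₁ [L^2 M T^-2] and E₂ [L^2 M T^-2] — same dimensions ✓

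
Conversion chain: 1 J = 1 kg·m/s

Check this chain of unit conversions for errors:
The chain is incorrect (it contains an error).

Incorrect: Joule is kg·m²/s², not kg·m/s (that is momentum)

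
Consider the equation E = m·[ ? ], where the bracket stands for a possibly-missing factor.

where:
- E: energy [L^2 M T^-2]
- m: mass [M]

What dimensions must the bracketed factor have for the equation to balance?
[L^2 T^-2] — velocity squared (e.g. v²)

E has dimensions [L^2 M T^-2]; m has dimensions [M].
The bracketed factor must supply [L^2 M T^-2] / [M] = [L^2 T^-2].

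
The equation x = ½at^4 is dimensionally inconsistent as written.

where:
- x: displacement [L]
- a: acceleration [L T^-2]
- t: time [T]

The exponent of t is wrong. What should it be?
The exponent of t should be 2: x = ½at^2

The LHS x has dimensions [L]; t has dimensions [T].
As written, the RHS ½at^4 (exponent 4 on t) has dimensions [L T^2], which does not match.
With exponent 2, the RHS ½at^2 has dimensions [L], matching the LHS.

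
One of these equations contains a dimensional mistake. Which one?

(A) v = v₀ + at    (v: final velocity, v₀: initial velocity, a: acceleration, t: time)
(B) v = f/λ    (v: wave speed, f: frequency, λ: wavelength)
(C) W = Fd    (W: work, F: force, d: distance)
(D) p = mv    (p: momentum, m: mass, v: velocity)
(B) v = f/λ

The equation (B) v = f/λ is dimensionally incorrect.

LHS (v): [L T^-1]
RHS (f/λ): [L^-1 T^-1] ✗

The dimensions do not match. The other three equations balance.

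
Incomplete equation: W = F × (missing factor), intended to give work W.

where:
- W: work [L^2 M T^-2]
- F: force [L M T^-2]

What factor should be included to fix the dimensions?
d (distance), dimensions [L]

W has dimensions [L^2 M T^-2] and F has dimensions [L M T^-2].
The missing factor must have dimensions [L^2 M T^-2] / [L M T^-2] = [L], i.e. distance (d).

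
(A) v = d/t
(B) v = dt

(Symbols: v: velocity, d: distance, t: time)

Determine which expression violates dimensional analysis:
(B)

(A) v = d/t: LHS [L T^-1], RHS [L T^-1] ✓
(B) v = dt: LHS [L T^-1], RHS [L T] ✗

Expression (B) v = dt is dimensionally incorrect.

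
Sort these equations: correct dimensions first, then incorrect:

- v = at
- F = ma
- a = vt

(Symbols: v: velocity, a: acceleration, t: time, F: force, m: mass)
Dimensionally correct: v = at, F = ma
Dimensionally incorrect: a = vt
Ordered (correct first, then incorrect): v = at, F = ma, a = vt

- v = at: LHS [L T^-1], RHS [L T^-1] → correct ✓
- F = ma: LHS [L M T^-2], RHS [L M T^-2] → correct ✓
- a = vt: LHS [L T^-2], RHS [L] → incorrect ✗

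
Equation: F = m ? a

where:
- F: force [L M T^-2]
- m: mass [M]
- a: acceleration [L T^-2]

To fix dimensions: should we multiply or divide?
multiplication (×): F = m × a

F [L M T^-2]; m [M]; a [L T^-2].
m × a → [L M T^-2] ✓
m ÷ a → [L^-1 M T^2] ✗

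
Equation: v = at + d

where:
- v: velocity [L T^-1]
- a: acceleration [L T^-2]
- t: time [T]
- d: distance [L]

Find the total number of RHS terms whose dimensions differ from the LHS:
1

LHS v: [L T^-1]
- at: [L T^-1] ✓
- d: [L] ✗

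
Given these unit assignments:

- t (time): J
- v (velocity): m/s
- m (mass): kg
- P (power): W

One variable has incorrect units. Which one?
t

The variable t (time) should have units s, not J.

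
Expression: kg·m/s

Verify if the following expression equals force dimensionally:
No

The expression kg·m/s has dimensions [L M T^-1], but force has dimensions [L M T^-2].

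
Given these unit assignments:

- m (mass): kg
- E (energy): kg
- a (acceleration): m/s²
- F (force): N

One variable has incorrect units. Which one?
E

The variable E (energy) should have units J, not kg.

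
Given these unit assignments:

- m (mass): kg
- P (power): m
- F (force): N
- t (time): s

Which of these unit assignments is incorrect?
P

The variable P (power) should have units W, not m.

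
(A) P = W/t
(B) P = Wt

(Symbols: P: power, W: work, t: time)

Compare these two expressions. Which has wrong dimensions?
(B)

(A) P = W/t: LHS [L^2 M T^-3], RHS [L^2 M T^-3] ✓
(B) P = Wt: LHS [L^2 M T^-3], RHS [L^2 M T^-1] ✗

Expression (B) P = Wt is dimensionally incorrect.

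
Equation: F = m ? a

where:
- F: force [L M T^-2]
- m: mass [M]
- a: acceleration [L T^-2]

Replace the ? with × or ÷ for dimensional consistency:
multiplication (×): F = m × a

F [L M T^-2]; m [M]; a [L T^-2].
m × a → [L M T^-2] ✓
m ÷ a → [L^-1 M T^2] ✗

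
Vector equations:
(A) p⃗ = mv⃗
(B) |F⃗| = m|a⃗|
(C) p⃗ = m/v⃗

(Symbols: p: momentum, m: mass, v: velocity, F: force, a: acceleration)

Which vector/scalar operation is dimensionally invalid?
(C) p⃗ = m/v⃗

(A) p⃗ = mv⃗: LHS [L M T^-1], RHS [L M T^-1] ✓ — mass (scalar) times velocity (vector)
(B) |F⃗| = m|a⃗|: LHS [L M T^-2], RHS [L M T^-2] ✓ — magnitudes of vectors are scalars
(C) p⃗ = m/v⃗: LHS [L M T^-1], RHS [L^-1 M T] ✗ — momentum is mass times velocity; should be mv⃗ (and division by a vector is undefined)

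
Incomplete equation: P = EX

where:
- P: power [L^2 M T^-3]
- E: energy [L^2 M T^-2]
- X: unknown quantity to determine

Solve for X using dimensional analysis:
X = f (inverse time / frequency (1/t)), dimensions [T^-1]

P has dimensions [L^2 M T^-3]; the rest of the RHS (E) has dimensions [L^2 M T^-2].
So X must have dimensions [T^-1] — X = f (inverse time / frequency (1/t)).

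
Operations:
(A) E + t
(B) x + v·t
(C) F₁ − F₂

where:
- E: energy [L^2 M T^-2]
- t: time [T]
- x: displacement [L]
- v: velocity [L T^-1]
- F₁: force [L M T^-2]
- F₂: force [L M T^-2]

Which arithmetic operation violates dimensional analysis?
(A) E + t

(A) E + t: E [L^2 M T^-2] and t [T] — different dimensions cannot be added/subtracted ✗
(B) x + v·t: x [L] and v·t [L] — same dimensions ✓
(C) F₁ − F₂: F₁ [L M T^-2] and F₂ [L M T^-2] — same dimensions ✓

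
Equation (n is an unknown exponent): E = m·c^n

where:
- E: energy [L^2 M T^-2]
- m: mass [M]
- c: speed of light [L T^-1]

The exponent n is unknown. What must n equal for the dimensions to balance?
n = 2

E has dimensions [L^2 M T^-2]; c has dimensions [L T^-1].
The rest of the RHS has dimensions [M], so c^n must supply [L^2 T^-2].
With n = 2: m·c^2 has dimensions [L^2 M T^-2], matching the LHS ✓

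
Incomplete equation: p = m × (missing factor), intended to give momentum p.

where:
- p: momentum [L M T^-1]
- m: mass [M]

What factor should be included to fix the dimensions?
v (velocity), dimensions [L T^-1]

p has dimensions [L M T^-1] and m has dimensions [M].
The missing factor must have dimensions [L M T^-1] / [M] = [L T^-1], i.e. velocity (v).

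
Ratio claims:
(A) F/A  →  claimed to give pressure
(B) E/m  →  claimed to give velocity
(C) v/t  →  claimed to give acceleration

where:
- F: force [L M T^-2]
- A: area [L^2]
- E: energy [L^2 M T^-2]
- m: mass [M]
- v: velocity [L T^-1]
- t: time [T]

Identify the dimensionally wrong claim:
(B) E/m does not give velocity

(A) F/A: [L^-1 M T^-2] = pressure [L^-1 M T^-2] ✓
(B) E/m: [L^2 T^-2] ≠ velocity [L T^-1] ✗
(C) v/t: [L T^-2] = acceleration [L T^-2] ✓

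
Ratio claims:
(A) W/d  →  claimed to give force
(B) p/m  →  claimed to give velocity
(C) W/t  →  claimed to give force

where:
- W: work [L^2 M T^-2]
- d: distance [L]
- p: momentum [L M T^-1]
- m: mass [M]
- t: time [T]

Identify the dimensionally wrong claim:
(C) W/t does not give force

(A) W/d: [L M T^-2] = force [L M T^-2] ✓
(B) p/m: [L T^-1] = velocity [L T^-1] ✓
(C) W/t: [L^2 M T^-3] ≠ force [L M T^-2] ✗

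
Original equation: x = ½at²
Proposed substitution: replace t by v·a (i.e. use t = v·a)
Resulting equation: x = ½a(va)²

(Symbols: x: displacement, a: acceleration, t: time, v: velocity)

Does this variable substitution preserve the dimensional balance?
No

[t] = [T] and [v·a] = [L^2 T^-3]. These differ, so the substitution replaces a quantity by one of different dimensions and the result x = ½a(va)² has LHS [L] vs RHS [L^5 T^-8] — inconsistent.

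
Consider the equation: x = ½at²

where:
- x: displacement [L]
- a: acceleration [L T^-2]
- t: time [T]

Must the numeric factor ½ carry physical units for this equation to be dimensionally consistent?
No

x has dimensions [L] and at² already has dimensions [L], so the equation balances without ½ contributing any dimensions. ½ is a pure (dimensionless) number; changing or removing it would not affect dimensional consistency.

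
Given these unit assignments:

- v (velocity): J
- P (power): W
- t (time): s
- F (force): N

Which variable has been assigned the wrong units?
v

The variable v (velocity) should have units m/s, not J.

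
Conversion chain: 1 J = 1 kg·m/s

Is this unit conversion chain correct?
The chain is incorrect (it contains an error).

Incorrect: Joule is kg·m²/s², not kg·m/s (that is momentum)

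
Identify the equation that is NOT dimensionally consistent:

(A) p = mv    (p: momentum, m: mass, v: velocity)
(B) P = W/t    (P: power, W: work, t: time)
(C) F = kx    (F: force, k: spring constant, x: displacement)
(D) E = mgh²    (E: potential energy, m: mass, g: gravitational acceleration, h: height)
(D) E = mgh²

The equation (D) E = mgh² is dimensionally incorrect.

LHS (E): [L^2 M T^-2]
RHS (mgh²): [L^3 M T^-2] ✗

The dimensions do not match. The other three equations balance.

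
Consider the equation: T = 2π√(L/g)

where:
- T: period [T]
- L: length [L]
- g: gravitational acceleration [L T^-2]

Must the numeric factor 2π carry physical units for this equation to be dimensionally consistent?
No

T has dimensions [T] and √(L/g) already has dimensions [T], so the equation balances without 2π contributing any dimensions. 2π is a pure (dimensionless) number; changing or removing it would not affect dimensional consistency.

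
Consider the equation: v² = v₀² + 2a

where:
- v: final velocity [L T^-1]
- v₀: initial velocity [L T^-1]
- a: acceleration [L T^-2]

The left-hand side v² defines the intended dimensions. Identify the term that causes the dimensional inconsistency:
The term 2a

Checking each RHS term against the LHS:
- v₀²: [L^2 T^-2] — matches v² [L^2 T^-2] ✓
- 2a: [L T^-2] — does NOT match v² [L^2 T^-2] ✗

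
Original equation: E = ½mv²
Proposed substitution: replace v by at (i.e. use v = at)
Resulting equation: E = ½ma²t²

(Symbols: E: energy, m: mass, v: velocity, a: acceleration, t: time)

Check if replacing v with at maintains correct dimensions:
Yes

[v] = [L T^-1] and [at] = [L T^-1]. These match, so the substitution replaces a quantity by one of the same dimensions and the result E = ½ma²t² has LHS [L^2 M T^-2] vs RHS [L^2 M T^-2] — still consistent.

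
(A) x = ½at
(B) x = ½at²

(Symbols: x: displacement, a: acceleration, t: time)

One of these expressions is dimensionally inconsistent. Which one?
(A)

(A) x = ½at: LHS [L], RHS [L T^-1] ✗
(B) x = ½at²: LHS [L], RHS [L] ✓

Expression (A) x = ½at is dimensionally incorrect.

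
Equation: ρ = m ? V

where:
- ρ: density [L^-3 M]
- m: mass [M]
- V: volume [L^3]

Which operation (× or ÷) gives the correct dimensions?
division (÷): ρ = m ÷ V

ρ [L^-3 M]; m [M]; V [L^3].
m × V → [L^3 M] ✗
m ÷ V → [L^-3 M] ✓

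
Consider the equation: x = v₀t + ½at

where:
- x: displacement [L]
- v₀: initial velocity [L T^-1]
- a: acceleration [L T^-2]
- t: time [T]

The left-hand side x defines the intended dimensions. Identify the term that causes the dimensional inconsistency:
The term ½at

Checking each RHS term against the LHS:
- v₀t: [L] — matches x [L] ✓
- ½at: [L T^-1] — does NOT match x [L] ✗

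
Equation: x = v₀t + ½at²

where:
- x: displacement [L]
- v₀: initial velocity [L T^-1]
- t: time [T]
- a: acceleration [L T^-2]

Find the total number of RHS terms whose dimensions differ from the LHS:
0

LHS x: [L]
- v₀t: [L] ✓
- ½at²: [L] ✓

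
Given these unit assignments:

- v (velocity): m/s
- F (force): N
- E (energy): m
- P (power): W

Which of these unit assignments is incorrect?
E

The variable E (energy) should have units J, not m.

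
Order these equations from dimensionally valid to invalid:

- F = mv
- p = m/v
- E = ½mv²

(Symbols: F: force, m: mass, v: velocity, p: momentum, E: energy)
Dimensionally correct: E = ½mv²
Dimensionally incorrect: F = mv, p = m/v
Ordered (correct first, then incorrect): E = ½mv², F = mv, p = m/v

- F = mv: LHS [L M T^-2], RHS [L M T^-1] → incorrect ✗
- p = m/v: LHS [L M T^-1], RHS [L^-1 M T] → incorrect ✗
- E = ½mv²: LHS [L^2 M T^-2], RHS [L^2 M T^-2] → correct ✓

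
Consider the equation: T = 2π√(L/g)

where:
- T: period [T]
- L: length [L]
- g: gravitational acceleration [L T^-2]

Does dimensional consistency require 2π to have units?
No

T has dimensions [T] and √(L/g) already has dimensions [T], so the equation balances without 2π contributing any dimensions. 2π is a pure (dimensionless) number; changing or removing it would not affect dimensional consistency.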